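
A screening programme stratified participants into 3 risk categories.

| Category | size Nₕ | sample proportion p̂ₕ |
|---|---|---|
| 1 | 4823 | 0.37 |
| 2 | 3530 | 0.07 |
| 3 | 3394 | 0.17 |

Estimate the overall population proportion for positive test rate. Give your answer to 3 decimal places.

N = 4823 + 3530 + 3394 = 11747.
Overall proportion = Σ (Nₕ/N)·p̂ₕ.
Σ Nₕp̂ₕ = 1784.51 + 247.1 + 576.98 = 2608.59.
2608.59 / 11747 = 0.22206... → 0.222.

0.222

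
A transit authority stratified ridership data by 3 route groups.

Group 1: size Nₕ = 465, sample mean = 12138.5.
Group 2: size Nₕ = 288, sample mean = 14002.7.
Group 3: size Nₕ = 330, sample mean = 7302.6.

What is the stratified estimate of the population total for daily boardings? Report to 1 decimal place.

12087038.1

1: 465·12138.5 = 5644402.5
2: 288·14002.7 = 4032777.6
3: 330·7302.6 = 2409858
τ̂ = Σ Nₕx̄ₕ = 12087038.1.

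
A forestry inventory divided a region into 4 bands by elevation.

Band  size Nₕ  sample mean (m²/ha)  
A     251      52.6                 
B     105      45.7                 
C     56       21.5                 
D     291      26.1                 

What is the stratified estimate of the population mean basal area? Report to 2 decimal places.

38.12

N = 251 + 105 + 56 + 291 = 703.
Weight each subgroup mean by Nₕ/N and sum.
Σ Nₕx̄ₕ = 251·52.6 + 105·45.7 + 56·21.5 + 291·26.1 = 13202.6 + 4798.5 + 1204 + 7595.1 = 26800.2.
Divide by N: 26800.2 / 703 = 38.1226... → 38.12.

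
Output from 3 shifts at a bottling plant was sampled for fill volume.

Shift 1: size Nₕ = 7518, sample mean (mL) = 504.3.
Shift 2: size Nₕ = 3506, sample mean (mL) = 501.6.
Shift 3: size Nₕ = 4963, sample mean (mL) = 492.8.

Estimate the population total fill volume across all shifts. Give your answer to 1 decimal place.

7995703.4

1: 7518·504.3 = 3791327.4
2: 3506·501.6 = 1758609.6
3: 4963·492.8 = 2445766.4
τ̂ = Σ Nₕx̄ₕ = 7995703.4.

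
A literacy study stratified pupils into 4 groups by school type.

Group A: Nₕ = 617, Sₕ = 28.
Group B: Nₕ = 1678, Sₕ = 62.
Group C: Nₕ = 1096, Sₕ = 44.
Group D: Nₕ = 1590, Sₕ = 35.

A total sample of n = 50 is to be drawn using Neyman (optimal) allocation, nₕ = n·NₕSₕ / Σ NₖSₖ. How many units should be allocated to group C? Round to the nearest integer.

Σ NₕSₕ = 617·28 + 1678·62 + 1096·44 + 1590·35 = 225186.
Share for C: 48224/225186 = 0.21415.
n_C = 50 × 0.21415 = 10.708... → 11.

11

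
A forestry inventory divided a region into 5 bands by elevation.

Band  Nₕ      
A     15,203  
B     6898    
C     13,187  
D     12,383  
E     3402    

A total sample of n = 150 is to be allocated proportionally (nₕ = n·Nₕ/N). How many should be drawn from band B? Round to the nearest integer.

N = 15203 + 6898 + 13187 + 12383 + 3402 = 51073.
n_B = 150·6898/51073 = 20.259... → 20.

20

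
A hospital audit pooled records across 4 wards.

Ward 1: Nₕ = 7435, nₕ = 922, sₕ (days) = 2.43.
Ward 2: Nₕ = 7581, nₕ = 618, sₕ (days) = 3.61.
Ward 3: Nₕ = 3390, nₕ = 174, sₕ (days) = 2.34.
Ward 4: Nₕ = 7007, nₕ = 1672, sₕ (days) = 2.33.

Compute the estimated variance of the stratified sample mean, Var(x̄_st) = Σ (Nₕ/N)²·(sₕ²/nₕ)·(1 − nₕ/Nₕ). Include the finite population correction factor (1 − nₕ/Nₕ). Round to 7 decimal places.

N = 25413. Term for each stratum: Wₕ²sₕ²/nₕ·(1−nₕ/Nₕ).
Var(x̄_st) = 0.0004802107 + 0.0017236018 + 0.0005312346 + 0.0001879448 = 0.0029229918 → 0.0029230.

0.0029230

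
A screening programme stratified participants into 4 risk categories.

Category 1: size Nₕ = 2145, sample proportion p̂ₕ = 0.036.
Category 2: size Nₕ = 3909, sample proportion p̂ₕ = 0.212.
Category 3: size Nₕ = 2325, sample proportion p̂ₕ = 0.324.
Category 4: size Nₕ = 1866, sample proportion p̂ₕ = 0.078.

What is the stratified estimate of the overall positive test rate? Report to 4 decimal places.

0.1762

N = 2145 + 3909 + 2325 + 1866 = 10245.
Overall proportion = Σ (Nₕ/N)·p̂ₕ.
Σ Nₕp̂ₕ = 77.22 + 828.708 + 753.3 + 145.548 = 1804.776.
1804.776 / 10245 = 0.176162... → 0.1762.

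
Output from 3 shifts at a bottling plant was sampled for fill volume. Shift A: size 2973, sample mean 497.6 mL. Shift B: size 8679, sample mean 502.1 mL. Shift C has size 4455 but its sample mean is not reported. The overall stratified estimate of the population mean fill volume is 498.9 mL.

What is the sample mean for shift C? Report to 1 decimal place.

493.5

Σ Nₕx̄ₕ = N·μ, so 4455·x̄_C = 16107·498.9 − (2973·497.6 + 8679·502.1).
= 8035782.3 − 5837090.7 = 2198691.6.
x̄_C = 2198691.6 / 4455 = 493.533... → 493.5.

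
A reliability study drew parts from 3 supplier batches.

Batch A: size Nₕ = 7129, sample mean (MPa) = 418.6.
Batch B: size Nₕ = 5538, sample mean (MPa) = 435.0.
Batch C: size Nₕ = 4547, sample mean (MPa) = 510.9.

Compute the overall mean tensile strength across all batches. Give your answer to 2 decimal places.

448.26

N = 17214; weights Wₕ = Nₕ/N = (0.4141, 0.3217, 0.2641).
x̄_st = Σ Wₕ·x̄ₕ = 0.4141·418.6 + 0.3217·435.0 + 0.2641·510.9 ≈ 448.2568...
→ 448.26.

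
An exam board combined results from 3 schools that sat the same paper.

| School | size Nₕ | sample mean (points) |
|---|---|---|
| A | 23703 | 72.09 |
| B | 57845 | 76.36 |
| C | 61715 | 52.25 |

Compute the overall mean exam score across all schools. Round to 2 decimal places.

65.27

N = 143263; weights Wₕ = Nₕ/N = (0.1655, 0.4038, 0.4308).
x̄_st = Σ Wₕ·x̄ₕ = 0.1655·72.09 + 0.4038·76.36 + 0.4308·52.25 ≈ 65.2674...
→ 65.27.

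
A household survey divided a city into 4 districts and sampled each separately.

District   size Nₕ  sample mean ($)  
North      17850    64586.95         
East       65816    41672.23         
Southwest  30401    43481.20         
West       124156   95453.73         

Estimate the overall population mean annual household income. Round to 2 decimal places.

71649.68

N = 17850 + 65816 + 30401 + 124156 = 238223.
The stratified mean weights each stratum mean by its population share Nₕ/N.
Σ Nₕx̄ₕ = 17850·64586.95 + 65816·41672.23 + 30401·43481.20 + 124156·95453.73 = 1152877057.5 + 2742699489.68 + 1321871961.2 + 11851153301.88 = 17068601810.26.
Divide by N: 17068601810.26 / 238223 = 71649.6804... → 71649.68.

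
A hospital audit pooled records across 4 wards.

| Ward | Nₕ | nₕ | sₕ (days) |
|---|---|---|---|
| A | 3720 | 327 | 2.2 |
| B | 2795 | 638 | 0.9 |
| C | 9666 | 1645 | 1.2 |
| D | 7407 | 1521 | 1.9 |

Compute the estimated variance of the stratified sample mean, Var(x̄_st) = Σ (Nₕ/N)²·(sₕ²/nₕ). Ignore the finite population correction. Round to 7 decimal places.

0.0007670

N = 23588. Term for each stratum: Wₕ²sₕ²/nₕ.
Var(x̄_st) = 0.0003681300 + 0.0000178257 + 0.0001469968 + 0.0002340348 = 0.0007669873 → 0.0007670.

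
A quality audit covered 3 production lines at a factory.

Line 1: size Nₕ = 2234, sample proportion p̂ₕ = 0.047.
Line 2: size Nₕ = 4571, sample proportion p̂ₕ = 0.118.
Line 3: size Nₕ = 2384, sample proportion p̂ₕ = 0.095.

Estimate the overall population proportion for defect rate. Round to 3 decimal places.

0.095

N = 2234 + 4571 + 2384 = 9189.
Overall proportion = Σ (Nₕ/N)·p̂ₕ.
Σ Nₕp̂ₕ = 104.998 + 539.378 + 226.48 = 870.856.
870.856 / 9189 = 0.09477... → 0.095.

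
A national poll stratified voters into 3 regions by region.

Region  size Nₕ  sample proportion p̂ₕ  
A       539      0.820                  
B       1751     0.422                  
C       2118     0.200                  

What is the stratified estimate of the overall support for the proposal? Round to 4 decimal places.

0.3640

N = 539 + 1751 + 2118 = 4408.
Overall proportion = Σ (Nₕ/N)·p̂ₕ.
Σ Nₕp̂ₕ = 441.98 + 738.922 + 423.6 = 1604.502.
1604.502 / 4408 = 0.363998... → 0.3640.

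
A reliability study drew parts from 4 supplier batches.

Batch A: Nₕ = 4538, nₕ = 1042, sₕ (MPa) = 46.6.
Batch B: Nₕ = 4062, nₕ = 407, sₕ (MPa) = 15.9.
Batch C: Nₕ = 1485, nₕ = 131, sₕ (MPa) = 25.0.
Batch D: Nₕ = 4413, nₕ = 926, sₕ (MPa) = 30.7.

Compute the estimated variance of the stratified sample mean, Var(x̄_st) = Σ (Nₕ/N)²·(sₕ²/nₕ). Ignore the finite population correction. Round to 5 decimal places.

N = 14498. Term for each stratum: Wₕ²sₕ²/nₕ.
Var(x̄_st) = 0.20418174 + 0.04875998 + 0.05005477 + 0.09430125 = 0.39729773 → 0.39730.

0.39730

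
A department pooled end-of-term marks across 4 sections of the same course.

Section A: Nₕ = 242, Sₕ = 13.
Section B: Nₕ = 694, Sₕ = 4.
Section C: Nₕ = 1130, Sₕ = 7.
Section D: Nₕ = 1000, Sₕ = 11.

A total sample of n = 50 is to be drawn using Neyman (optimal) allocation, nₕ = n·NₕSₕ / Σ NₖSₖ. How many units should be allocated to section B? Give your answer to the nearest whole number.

6

A: NₕSₕ = 242·13 = 3146
B: NₕSₕ = 694·4 = 2776
C: NₕSₕ = 1130·7 = 7910
D: NₕSₕ = 1000·11 = 11000
Σ NₕSₕ = 24832.
n_B = 50·2776/24832 = 5.590... → 6.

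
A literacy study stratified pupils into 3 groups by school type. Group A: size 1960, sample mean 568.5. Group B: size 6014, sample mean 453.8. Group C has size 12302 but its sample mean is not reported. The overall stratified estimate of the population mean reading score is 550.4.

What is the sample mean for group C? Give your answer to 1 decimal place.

594.7

N = 1960 + 6014 + 12302 = 20276.
Overall total = μ·N = 550.4·20276 = 11159910.4.
Subtract the known strata: 1960·568.5 + 6014·453.8 = 3843413.2.
Remaining total for group C: 11159910.4 − 3843413.2 = 7316497.2.
Divide by its size: 7316497.2 / 12302 = 594.740... → 594.7.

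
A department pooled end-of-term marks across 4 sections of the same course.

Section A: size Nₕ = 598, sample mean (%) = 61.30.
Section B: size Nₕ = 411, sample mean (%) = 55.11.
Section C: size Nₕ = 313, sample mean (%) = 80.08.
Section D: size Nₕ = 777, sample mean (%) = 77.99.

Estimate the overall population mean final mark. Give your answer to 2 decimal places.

69.07

N = 2099; weights Wₕ = Nₕ/N = (0.2849, 0.1958, 0.1491, 0.3702).
x̄_st = Σ Wₕ·x̄ₕ = 0.2849·61.30 + 0.1958·55.11 + 0.1491·80.08 + 0.3702·77.99 ≈ 69.0666...
→ 69.07.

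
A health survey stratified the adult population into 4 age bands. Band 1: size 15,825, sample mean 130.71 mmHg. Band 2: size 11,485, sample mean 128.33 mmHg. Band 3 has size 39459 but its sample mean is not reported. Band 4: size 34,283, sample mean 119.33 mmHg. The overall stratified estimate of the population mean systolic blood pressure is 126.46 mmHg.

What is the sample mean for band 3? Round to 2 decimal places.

N = 15825 + 11485 + 39459 + 34283 = 101052.
Overall total = μ·N = 126.46·101052 = 12779035.92.
Subtract the known strata: 15825·130.71 + 11485·128.33 + 34283·119.33 = 7633346.19.
Remaining total for band 3: 12779035.92 − 7633346.19 = 5145689.73.
Divide by its size: 5145689.73 / 39459 = 130.4060... → 130.41.

130.41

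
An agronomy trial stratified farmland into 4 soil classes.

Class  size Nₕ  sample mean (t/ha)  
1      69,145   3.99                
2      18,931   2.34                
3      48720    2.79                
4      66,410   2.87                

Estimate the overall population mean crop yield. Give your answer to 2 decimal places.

3.18

N = 69145 + 18931 + 48720 + 66410 = 203206.
The stratified mean weights each stratum mean by its population share Nₕ/N.
Σ Nₕx̄ₕ = 69145·3.99 + 18931·2.34 + 48720·2.79 + 66410·2.87 = 275888.55 + 44298.54 + 135928.8 + 190596.7 = 646712.59.
Divide by N: 646712.59 / 203206 = 3.1825... → 3.18.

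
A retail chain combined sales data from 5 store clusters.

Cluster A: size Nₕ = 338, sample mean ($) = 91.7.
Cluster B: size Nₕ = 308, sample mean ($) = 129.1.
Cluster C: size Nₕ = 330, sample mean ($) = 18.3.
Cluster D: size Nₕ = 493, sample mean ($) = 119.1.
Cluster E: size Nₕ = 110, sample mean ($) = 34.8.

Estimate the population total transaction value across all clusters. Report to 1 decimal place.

Estimate total by summing Nₕ·x̄ₕ over strata.
338·91.7 + 308·129.1 + 330·18.3 + 493·119.1 + 110·34.8 = 30994.6 + 39762.8 + 6039 + 58716.3 + 3828 = 139340.7.

139340.7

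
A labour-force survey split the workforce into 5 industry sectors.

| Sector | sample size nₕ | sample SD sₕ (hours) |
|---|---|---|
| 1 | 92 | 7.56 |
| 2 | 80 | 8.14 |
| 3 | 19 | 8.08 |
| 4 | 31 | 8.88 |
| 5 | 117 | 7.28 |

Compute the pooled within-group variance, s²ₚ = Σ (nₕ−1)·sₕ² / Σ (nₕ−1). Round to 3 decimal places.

1: (92−1)·7.56² = 91·57.1536 = 5200.9776
2: (80−1)·8.14² = 79·66.2596 = 5234.5084
3: (19−1)·8.08² = 18·65.2864 = 1175.1552
4: (31−1)·8.88² = 30·78.8544 = 2365.632
5: (117−1)·7.28² = 116·52.9984 = 6147.8144
Numerator = 20124.0876; denominator = Σ(nₕ−1) = 334.
s²ₚ = 20124.0876/334 = 60.25176... → 60.252.

60.252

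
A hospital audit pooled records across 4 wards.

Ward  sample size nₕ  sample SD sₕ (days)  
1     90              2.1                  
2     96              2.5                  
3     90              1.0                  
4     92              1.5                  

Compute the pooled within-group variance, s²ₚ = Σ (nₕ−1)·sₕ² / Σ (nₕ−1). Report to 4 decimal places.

3.5165

1: (90−1)·2.1² = 89·4.41 = 392.49
2: (96−1)·2.5² = 95·6.25 = 593.75
3: (90−1)·1.0² = 89·1 = 89
4: (92−1)·1.5² = 91·2.25 = 204.75
Numerator = 1279.99; denominator = Σ(nₕ−1) = 364.
s²ₚ = 1279.99/364 = 3.516456... → 3.5165.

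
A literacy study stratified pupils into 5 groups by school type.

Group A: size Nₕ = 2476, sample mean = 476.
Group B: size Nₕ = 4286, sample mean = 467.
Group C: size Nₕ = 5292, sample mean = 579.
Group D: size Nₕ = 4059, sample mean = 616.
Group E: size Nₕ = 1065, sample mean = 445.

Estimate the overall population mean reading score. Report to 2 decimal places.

536.64

x̄_st = (Σ Nₕx̄ₕ) / (Σ Nₕ) = (2476·476 + 4286·467 + 5292·579 + 4059·616 + 1065·445) / 17178
= 9218475 / 17178 = 536.6443... → 536.64.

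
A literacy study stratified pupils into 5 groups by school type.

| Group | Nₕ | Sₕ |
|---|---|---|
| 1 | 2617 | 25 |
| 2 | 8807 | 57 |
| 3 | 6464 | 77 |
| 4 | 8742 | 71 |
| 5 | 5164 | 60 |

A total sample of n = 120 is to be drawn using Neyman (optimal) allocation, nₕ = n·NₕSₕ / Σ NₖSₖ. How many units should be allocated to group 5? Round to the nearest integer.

19

1: NₕSₕ = 2617·25 = 65425
2: NₕSₕ = 8807·57 = 501999
3: NₕSₕ = 6464·77 = 497728
4: NₕSₕ = 8742·71 = 620682
5: NₕSₕ = 5164·60 = 309840
Σ NₕSₕ = 1995674.
n_5 = 120·309840/1995674 = 18.631... → 19.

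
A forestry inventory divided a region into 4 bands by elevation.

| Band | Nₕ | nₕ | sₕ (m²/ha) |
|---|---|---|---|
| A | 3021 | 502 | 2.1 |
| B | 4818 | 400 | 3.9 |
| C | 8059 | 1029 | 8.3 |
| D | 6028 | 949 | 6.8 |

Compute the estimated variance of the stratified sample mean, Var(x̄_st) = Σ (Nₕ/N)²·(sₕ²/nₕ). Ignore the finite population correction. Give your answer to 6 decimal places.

N = 21926; Wₕ = Nₕ/N.
band A: (3021/21926)²·2.1²/502 = 0.000166770
band B: (4818/21926)²·3.9²/400 = 0.001836048
band C: (8059/21926)²·8.3²/1029 = 0.009044495
band D: (6028/21926)²·6.8²/949 = 0.003682810
Sum = 0.014730122 → 0.014730.

0.014730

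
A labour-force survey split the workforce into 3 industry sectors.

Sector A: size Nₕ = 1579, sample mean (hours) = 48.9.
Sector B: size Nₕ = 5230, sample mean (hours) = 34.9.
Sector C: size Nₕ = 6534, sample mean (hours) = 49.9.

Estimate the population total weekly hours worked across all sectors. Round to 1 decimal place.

Population total = Σ Nₕ·x̄ₕ (each stratum's size times its mean).
1579·48.9 + 5230·34.9 + 6534·49.9 = 77213.1 + 182527 + 326046.6 = 585786.7.

585786.7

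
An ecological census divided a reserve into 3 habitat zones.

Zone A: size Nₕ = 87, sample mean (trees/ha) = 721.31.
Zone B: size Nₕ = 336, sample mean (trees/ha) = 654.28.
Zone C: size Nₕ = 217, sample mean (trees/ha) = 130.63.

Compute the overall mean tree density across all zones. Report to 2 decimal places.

x̄_st = (Σ Nₕx̄ₕ) / (Σ Nₕ) = (87·721.31 + 336·654.28 + 217·130.63) / 640
= 310938.76 / 640 = 485.8418... → 485.84.

485.84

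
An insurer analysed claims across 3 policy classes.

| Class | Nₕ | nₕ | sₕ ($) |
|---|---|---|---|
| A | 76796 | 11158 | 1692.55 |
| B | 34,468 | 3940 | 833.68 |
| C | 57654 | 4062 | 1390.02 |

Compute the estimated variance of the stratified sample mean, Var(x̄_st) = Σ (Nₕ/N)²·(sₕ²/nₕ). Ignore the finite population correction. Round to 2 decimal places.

115.82

N = 168918. Term for each stratum: Wₕ²sₕ²/nₕ.
Var(x̄_st) = 53.06669 + 7.34485 + 55.41269 = 115.82422 → 115.82.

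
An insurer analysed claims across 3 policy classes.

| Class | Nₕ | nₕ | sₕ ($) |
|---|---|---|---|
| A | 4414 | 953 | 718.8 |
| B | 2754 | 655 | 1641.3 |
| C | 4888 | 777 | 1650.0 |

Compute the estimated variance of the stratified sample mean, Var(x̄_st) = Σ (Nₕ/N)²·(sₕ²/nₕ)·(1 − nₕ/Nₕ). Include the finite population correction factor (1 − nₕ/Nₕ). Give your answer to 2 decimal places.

704.97

N = 12056. Term for each stratum: Wₕ²sₕ²/nₕ·(1−nₕ/Nₕ).
Var(x̄_st) = 56.98371 + 163.57033 + 484.41665 = 704.97069 → 704.97.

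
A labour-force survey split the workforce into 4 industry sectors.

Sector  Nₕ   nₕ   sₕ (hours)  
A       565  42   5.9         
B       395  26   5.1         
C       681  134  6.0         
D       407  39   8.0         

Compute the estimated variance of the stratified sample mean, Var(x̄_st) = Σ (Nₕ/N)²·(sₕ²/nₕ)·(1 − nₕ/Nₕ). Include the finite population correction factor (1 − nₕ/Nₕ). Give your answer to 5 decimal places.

0.17562

N = 2048; Wₕ = Nₕ/N.
sector A: (565/2048)²·5.9²/42·(1 − 42/565) = 0.05839087
sector B: (395/2048)²·5.1²/26·(1 − 26/395) = 0.03476407
sector C: (681/2048)²·6.0²/134·(1 − 134/681) = 0.02386010
sector D: (407/2048)²·8.0²/39·(1 − 39/407) = 0.05860001
Sum = 0.17561505 → 0.17562.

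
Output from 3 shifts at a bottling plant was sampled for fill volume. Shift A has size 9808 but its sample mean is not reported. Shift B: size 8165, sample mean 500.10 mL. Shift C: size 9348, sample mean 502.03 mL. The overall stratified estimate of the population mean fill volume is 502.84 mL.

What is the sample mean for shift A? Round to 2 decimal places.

Σ Nₕx̄ₕ = N·μ, so 9808·x̄_A = 27321·502.84 − (8165·500.10 + 9348·502.03).
= 13738091.64 − 8776292.94 = 4961798.7.
x̄_A = 4961798.7 / 9808 = 505.8930... → 505.89.

505.89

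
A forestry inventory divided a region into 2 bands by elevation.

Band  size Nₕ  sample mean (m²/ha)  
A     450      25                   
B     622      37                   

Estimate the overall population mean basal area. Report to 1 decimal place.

32.0

N = 1072; weights Wₕ = Nₕ/N = (0.4198, 0.5802).
x̄_st = Σ Wₕ·x̄ₕ = 0.4198·25 + 0.5802·37 ≈ 31.963...
→ 32.0.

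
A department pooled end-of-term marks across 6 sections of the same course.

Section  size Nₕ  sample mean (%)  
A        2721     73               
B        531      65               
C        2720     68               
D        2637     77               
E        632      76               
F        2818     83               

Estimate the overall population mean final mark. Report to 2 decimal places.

74.89

N = 2721 + 531 + 2720 + 2637 + 632 + 2818 = 12059.
Overall mean = Σ (Nₕ/N)·x̄ₕ — weight by population share, not a simple average.
Σ Nₕx̄ₕ = 2721·73 + 531·65 + 2720·68 + 2637·77 + 632·76 + 2818·83 = 198633 + 34515 + 184960 + 203049 + 48032 + 233894 = 903083.
Divide by N: 903083 / 12059 = 74.8887... → 74.89.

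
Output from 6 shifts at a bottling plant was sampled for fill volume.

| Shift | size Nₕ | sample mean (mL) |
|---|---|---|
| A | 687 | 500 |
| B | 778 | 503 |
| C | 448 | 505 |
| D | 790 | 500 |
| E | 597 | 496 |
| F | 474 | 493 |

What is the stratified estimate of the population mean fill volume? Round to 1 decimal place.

499.7

x̄_st = (Σ Nₕx̄ₕ) / (Σ Nₕ) = (687·500 + 778·503 + 448·505 + 790·500 + 597·496 + 474·493) / 3774
= 1885868 / 3774 = 499.700... → 499.7.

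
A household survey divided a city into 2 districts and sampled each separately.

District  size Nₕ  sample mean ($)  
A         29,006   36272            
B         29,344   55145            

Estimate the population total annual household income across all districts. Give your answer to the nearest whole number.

2670280512

A: 29006·36272 = 1052105632
B: 29344·55145 = 1618174880
τ̂ = Σ Nₕx̄ₕ = 2670280512.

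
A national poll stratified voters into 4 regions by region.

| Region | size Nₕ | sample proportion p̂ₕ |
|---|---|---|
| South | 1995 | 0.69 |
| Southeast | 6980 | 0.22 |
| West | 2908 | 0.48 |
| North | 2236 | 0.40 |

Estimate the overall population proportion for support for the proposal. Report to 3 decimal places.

0.368

Wₕ = Nₕ/N with N = 14119: 0.1413, 0.4944, 0.2060, 0.1584.
p̂_st = 0.1413·0.69 + 0.4944·0.22 + 0.2060·0.48 + 0.1584·0.40 ≈ 0.36847... → 0.368.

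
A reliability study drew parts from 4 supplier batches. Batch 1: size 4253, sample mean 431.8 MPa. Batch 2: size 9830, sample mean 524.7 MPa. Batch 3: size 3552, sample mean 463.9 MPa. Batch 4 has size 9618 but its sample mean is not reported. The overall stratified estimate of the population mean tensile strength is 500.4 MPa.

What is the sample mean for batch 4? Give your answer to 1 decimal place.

N = 4253 + 9830 + 3552 + 9618 = 27253.
Overall total = μ·N = 500.4·27253 = 13637401.2.
Subtract the known strata: 4253·431.8 + 9830·524.7 + 3552·463.9 = 8642019.2.
Remaining total for batch 4: 13637401.2 − 8642019.2 = 4995382.
Divide by its size: 4995382 / 9618 = 519.378... → 519.4.

519.4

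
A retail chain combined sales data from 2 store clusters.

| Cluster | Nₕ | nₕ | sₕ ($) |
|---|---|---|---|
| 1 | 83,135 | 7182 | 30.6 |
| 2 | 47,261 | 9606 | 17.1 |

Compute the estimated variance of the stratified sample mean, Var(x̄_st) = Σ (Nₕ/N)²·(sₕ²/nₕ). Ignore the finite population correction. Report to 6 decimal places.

N = 130396. Term for each stratum: Wₕ²sₕ²/nₕ.
Var(x̄_st) = 0.052995222 + 0.003998774 = 0.056993997 → 0.056994.

0.056994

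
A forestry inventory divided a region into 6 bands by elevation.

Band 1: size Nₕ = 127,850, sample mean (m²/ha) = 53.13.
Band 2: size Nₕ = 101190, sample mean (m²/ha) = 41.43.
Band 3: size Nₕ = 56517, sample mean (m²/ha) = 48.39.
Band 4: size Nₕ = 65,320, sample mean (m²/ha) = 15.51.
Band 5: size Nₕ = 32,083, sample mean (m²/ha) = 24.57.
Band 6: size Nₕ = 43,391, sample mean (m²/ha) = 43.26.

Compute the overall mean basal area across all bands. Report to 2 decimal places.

40.81

x̄_st = (Σ Nₕx̄ₕ) / (Σ Nₕ) = (127850·53.13 + 101190·41.43 + 56517·48.39 + 65320·15.51 + 32083·24.57 + 43391·43.26) / 426351
= 17398317 / 426351 = 40.8075... → 40.81.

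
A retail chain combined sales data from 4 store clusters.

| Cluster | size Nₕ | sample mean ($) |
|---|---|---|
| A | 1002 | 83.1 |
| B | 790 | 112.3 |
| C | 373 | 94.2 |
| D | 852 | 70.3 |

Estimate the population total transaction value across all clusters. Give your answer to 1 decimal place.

267015.4

Estimate total by summing Nₕ·x̄ₕ over strata.
1002·83.1 + 790·112.3 + 373·94.2 + 852·70.3 = 83266.2 + 88717 + 35136.6 + 59895.6 = 267015.4.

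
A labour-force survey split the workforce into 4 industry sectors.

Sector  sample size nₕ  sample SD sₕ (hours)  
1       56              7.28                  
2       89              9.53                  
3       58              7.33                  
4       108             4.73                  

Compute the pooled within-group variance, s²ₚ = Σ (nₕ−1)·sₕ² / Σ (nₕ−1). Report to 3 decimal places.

1: (56−1)·7.28² = 55·52.9984 = 2914.912
2: (89−1)·9.53² = 88·90.8209 = 7992.2392
3: (58−1)·7.33² = 57·53.7289 = 3062.5473
4: (108−1)·4.73² = 107·22.3729 = 2393.9003
Numerator = 16363.5988; denominator = Σ(nₕ−1) = 307.
s²ₚ = 16363.5988/307 = 53.30162... → 53.302.

53.302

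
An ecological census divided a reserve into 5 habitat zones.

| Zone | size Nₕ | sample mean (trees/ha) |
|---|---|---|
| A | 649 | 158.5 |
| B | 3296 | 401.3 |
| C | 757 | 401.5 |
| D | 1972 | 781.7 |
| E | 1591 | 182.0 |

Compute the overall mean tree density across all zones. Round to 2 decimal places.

x̄_st = (Σ Nₕx̄ₕ) / (Σ Nₕ) = (649·158.5 + 3296·401.3 + 757·401.5 + 1972·781.7 + 1591·182.0) / 8265
= 3560561.2 / 8265 = 430.7999... → 430.80.

430.80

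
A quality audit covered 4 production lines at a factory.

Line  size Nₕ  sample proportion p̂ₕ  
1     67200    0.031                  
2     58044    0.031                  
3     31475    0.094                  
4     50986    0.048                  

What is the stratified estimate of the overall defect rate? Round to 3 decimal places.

N = 67200 + 58044 + 31475 + 50986 = 207705.
Overall proportion = Σ (Nₕ/N)·p̂ₕ.
Σ Nₕp̂ₕ = 2083.2 + 1799.364 + 2958.65 + 2447.328 = 9288.542.
9288.542 / 207705 = 0.04472... → 0.045.

0.045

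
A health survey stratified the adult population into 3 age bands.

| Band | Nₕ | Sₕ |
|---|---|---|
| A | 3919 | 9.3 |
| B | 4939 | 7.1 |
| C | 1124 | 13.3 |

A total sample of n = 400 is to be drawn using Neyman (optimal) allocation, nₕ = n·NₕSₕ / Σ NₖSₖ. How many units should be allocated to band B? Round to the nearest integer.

162

Σ NₕSₕ = 3919·9.3 + 4939·7.1 + 1124·13.3 = 86462.8.
Share for B: 35066.9/86462.8 = 0.40557.
n_B = 400 × 0.40557 = 162.229... → 162.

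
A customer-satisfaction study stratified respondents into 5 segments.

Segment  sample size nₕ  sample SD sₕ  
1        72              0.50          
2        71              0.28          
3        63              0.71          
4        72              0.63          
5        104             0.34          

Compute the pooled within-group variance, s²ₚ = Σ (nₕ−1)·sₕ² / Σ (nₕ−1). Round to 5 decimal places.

0.25087

1: (72−1)·0.50² = 71·0.25 = 17.75
2: (71−1)·0.28² = 70·0.0784 = 5.488
3: (63−1)·0.71² = 62·0.5041 = 31.2542
4: (72−1)·0.63² = 71·0.3969 = 28.1799
5: (104−1)·0.34² = 103·0.1156 = 11.9068
Numerator = 94.5789; denominator = Σ(nₕ−1) = 377.
s²ₚ = 94.5789/377 = 0.2508724... → 0.25087.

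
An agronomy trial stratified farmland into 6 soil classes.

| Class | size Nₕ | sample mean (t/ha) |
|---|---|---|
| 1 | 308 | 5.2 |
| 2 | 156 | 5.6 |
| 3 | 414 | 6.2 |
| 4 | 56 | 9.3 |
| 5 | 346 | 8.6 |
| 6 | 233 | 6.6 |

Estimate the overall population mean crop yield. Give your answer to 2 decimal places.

N = 308 + 156 + 414 + 56 + 346 + 233 = 1513.
Weight each subgroup mean by Nₕ/N and sum.
Σ Nₕx̄ₕ = 308·5.2 + 156·5.6 + 414·6.2 + 56·9.3 + 346·8.6 + 233·6.6 = 1601.6 + 873.6 + 2566.8 + 520.8 + 2975.6 + 1537.8 = 10076.2.
Divide by N: 10076.2 / 1513 = 6.6597... → 6.66.

6.66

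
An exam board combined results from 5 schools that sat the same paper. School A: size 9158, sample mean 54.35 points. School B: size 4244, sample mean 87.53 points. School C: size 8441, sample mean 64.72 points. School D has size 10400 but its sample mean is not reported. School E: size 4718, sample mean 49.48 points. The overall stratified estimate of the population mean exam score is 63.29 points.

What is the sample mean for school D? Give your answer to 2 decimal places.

N = 9158 + 4244 + 8441 + 10400 + 4718 = 36961.
Overall total = μ·N = 63.29·36961 = 2339261.69.
Subtract the known strata: 9158·54.35 + 4244·87.53 + 8441·64.72 + 4718·49.48 = 1648962.78.
Remaining total for school D: 2339261.69 − 1648962.78 = 690298.91.
Divide by its size: 690298.91 / 10400 = 66.3749... → 66.37.

66.37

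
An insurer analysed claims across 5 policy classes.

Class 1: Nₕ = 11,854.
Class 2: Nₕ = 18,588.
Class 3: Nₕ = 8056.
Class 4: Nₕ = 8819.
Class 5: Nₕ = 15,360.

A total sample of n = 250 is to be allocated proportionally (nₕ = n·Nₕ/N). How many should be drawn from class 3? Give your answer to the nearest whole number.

N = 11854 + 18588 + 8056 + 8819 + 15360 = 62677.
n_3 = 250·8056/62677 = 32.133... → 32.

32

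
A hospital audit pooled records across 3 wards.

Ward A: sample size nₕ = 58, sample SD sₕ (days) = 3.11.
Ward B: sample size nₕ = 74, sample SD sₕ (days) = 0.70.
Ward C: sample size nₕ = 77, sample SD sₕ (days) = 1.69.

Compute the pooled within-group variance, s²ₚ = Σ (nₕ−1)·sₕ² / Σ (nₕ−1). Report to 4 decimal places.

A: (58−1)·3.11² = 57·9.6721 = 551.3097
B: (74−1)·0.70² = 73·0.49 = 35.77
C: (77−1)·1.69² = 76·2.8561 = 217.0636
Numerator = 804.1433; denominator = Σ(nₕ−1) = 206.
s²ₚ = 804.1433/206 = 3.903608... → 3.9036.

3.9036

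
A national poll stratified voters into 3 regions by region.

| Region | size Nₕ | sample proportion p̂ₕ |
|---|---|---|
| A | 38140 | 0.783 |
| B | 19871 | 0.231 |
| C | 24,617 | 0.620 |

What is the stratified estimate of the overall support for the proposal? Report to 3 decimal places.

0.602

Wₕ = Nₕ/N with N = 82628: 0.4616, 0.2405, 0.2979.
p̂_st = 0.4616·0.783 + 0.2405·0.231 + 0.2979·0.620 ≈ 0.60169... → 0.602.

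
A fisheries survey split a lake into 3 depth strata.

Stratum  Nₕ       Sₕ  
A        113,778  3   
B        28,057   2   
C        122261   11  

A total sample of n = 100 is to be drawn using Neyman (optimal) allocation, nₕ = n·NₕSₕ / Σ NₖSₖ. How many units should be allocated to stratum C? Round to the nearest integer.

Σ NₕSₕ = 113778·3 + 28057·2 + 122261·11 = 1742319.
Share for C: 1344871/1742319 = 0.77189.
n_C = 100 × 0.77189 = 77.189... → 77.

77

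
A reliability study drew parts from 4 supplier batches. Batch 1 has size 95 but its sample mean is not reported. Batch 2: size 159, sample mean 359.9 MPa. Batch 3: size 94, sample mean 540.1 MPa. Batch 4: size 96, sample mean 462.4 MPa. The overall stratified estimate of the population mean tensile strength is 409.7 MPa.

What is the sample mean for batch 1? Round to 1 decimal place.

N = 95 + 159 + 94 + 96 = 444.
Overall total = μ·N = 409.7·444 = 181906.8.
Subtract the known strata: 159·359.9 + 94·540.1 + 96·462.4 = 152383.9.
Remaining total for batch 1: 181906.8 − 152383.9 = 29522.9.
Divide by its size: 29522.9 / 95 = 310.767... → 310.8.

310.8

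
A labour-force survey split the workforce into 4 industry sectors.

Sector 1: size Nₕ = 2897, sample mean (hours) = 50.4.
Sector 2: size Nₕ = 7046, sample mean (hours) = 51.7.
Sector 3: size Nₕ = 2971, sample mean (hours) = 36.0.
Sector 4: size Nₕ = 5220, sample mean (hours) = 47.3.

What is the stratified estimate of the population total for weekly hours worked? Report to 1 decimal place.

864149.0

Population total = Σ Nₕ·x̄ₕ (each stratum's size times its mean).
2897·50.4 + 7046·51.7 + 2971·36.0 + 5220·47.3 = 146008.8 + 364278.2 + 106956 + 246906 = 864149.0.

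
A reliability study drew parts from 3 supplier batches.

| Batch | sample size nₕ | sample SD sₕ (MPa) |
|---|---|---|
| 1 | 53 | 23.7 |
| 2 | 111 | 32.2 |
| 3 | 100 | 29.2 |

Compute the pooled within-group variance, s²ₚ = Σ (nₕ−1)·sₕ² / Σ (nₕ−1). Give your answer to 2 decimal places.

Degrees of freedom: 52 + 110 + 99 = 261.
Σ(nₕ−1)sₕ² = 52·561.69 + 110·1036.84 + 99·852.64 = 227671.64.
s²ₚ = 227671.64 / 261 = 872.3051... → 872.31.

872.31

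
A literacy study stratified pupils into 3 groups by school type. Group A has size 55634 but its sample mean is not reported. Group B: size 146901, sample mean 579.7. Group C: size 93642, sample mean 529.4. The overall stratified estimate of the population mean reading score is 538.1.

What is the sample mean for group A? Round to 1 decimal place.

N = 55634 + 146901 + 93642 = 296177.
Overall total = μ·N = 538.1·296177 = 159372843.7.
Subtract the known strata: 146901·579.7 + 93642·529.4 = 134732584.5.
Remaining total for group A: 159372843.7 − 134732584.5 = 24640259.2.
Divide by its size: 24640259.2 / 55634 = 442.899... → 442.9.

442.9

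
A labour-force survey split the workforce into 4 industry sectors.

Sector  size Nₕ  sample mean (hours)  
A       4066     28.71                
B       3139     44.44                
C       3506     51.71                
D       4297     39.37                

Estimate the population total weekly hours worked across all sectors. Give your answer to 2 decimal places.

Population total = Σ Nₕ·x̄ₕ (each stratum's size times its mean).
4066·28.71 + 3139·44.44 + 3506·51.71 + 4297·39.37 = 116734.86 + 139497.16 + 181295.26 + 169172.89 = 606700.17.

606700.17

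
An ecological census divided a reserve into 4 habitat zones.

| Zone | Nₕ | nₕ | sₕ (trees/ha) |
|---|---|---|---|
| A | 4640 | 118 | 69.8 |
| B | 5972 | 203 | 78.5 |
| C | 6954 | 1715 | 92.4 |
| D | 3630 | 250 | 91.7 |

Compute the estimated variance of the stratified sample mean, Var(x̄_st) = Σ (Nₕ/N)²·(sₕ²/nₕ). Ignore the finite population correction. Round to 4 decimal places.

5.9107

N = 21196; Wₕ = Nₕ/N.
zone A: (4640/21196)²·69.8²/118 = 1.9785953
zone B: (5972/21196)²·78.5²/203 = 2.4097670
zone C: (6954/21196)²·92.4²/1715 = 0.5358477
zone D: (3630/21196)²·91.7²/250 = 0.9865159
Sum = 5.9107259 → 5.9107.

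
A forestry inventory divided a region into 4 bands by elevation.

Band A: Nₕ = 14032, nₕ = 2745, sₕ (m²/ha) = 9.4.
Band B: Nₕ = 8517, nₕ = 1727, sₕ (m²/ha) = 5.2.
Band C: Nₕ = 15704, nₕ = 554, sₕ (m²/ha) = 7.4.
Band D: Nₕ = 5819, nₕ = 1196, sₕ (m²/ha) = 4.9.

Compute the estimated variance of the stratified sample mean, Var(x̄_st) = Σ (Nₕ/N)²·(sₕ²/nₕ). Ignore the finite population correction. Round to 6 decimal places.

0.016748

N = 44072. Term for each stratum: Wₕ²sₕ²/nₕ.
Var(x̄_st) = 0.003263075 + 0.000584739 + 0.012550145 + 0.000349971 = 0.016747929 → 0.016748.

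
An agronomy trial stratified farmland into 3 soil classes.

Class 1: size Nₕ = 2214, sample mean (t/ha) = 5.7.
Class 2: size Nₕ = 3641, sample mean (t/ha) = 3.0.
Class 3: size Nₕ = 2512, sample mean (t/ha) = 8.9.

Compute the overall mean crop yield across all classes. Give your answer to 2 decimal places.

N = 2214 + 3641 + 2512 = 8367.
Overall mean = Σ (Nₕ/N)·x̄ₕ — weight by population share, not a simple average.
Σ Nₕx̄ₕ = 2214·5.7 + 3641·3.0 + 2512·8.9 = 12619.8 + 10923 + 22356.8 = 45899.6.
Divide by N: 45899.6 / 8367 = 5.4858... → 5.49.

5.49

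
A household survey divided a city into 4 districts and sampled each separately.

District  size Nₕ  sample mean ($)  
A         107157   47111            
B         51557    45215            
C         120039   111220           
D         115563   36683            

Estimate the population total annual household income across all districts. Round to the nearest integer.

A: 107157·47111 = 5048273427
B: 51557·45215 = 2331149755
C: 120039·111220 = 13350737580
D: 115563·36683 = 4239197529
τ̂ = Σ Nₕx̄ₕ = 24969358291.

24969358291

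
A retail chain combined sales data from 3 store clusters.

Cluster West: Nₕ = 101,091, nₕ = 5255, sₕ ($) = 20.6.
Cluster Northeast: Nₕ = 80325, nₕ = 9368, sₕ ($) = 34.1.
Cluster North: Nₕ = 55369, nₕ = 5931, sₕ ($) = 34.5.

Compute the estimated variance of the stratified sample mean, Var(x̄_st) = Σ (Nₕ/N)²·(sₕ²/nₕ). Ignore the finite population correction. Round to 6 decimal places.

N = 236785. Term for each stratum: Wₕ²sₕ²/nₕ.
Var(x̄_st) = 0.014719001 + 0.014284169 + 0.010973249 = 0.039976419 → 0.039976.

0.039976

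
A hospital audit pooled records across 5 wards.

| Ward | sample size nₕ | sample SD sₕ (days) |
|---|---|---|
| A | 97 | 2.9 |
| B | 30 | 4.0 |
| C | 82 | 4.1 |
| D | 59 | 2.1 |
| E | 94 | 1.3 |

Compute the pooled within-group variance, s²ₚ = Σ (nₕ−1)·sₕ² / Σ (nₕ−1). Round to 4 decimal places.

8.5320

A: (97−1)·2.9² = 96·8.41 = 807.36
B: (30−1)·4.0² = 29·16 = 464
C: (82−1)·4.1² = 81·16.81 = 1361.61
D: (59−1)·2.1² = 58·4.41 = 255.78
E: (94−1)·1.3² = 93·1.69 = 157.17
Numerator = 3045.92; denominator = Σ(nₕ−1) = 357.
s²ₚ = 3045.92/357 = 8.531989... → 8.5320.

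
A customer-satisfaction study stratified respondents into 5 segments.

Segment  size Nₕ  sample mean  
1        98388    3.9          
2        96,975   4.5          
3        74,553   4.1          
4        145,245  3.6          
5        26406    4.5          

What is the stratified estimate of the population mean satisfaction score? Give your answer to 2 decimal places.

4.00

x̄_st = (Σ Nₕx̄ₕ) / (Σ Nₕ) = (98388·3.9 + 96975·4.5 + 74553·4.1 + 145245·3.6 + 26406·4.5) / 441567
= 1767477 / 441567 = 4.0027... → 4.00.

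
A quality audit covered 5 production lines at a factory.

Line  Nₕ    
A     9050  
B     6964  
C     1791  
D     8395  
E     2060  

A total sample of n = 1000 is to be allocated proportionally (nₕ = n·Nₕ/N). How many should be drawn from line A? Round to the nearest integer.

320

N = 9050 + 6964 + 1791 + 8395 + 2060 = 28260.
n_A = 1000·9050/28260 = 320.241... → 320.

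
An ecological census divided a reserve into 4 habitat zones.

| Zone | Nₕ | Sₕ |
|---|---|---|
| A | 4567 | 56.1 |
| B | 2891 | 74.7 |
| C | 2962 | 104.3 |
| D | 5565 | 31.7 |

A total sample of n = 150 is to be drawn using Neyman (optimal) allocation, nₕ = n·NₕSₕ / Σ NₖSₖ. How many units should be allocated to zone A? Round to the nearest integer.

40

A: NₕSₕ = 4567·56.1 = 256208.7
B: NₕSₕ = 2891·74.7 = 215957.7
C: NₕSₕ = 2962·104.3 = 308936.6
D: NₕSₕ = 5565·31.7 = 176410.5
Σ NₕSₕ = 957513.5.
n_A = 150·256208.7/957513.5 = 40.137... → 40.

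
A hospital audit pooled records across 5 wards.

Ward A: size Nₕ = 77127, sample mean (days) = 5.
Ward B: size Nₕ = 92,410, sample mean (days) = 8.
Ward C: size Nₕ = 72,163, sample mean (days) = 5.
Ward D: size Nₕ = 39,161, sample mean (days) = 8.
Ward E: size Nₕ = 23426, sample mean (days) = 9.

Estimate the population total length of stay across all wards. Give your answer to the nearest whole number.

2009852

A: 77127·5 = 385635
B: 92410·8 = 739280
C: 72163·5 = 360815
D: 39161·8 = 313288
E: 23426·9 = 210834
τ̂ = Σ Nₕx̄ₕ = 2009852.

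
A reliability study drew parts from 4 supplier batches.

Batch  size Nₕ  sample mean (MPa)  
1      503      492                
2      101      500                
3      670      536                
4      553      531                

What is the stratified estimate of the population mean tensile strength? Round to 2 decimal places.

520.38

N = 503 + 101 + 670 + 553 = 1827.
Weight each subgroup mean by Nₕ/N and sum.
Σ Nₕx̄ₕ = 503·492 + 101·500 + 670·536 + 553·531 = 247476 + 50500 + 359120 + 293643 = 950739.
Divide by N: 950739 / 1827 = 520.3826... → 520.38.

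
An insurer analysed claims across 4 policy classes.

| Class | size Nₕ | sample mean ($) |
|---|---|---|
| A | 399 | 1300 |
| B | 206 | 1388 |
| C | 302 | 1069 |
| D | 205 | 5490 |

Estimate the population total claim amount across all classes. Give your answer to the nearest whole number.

Population total = Σ Nₕ·x̄ₕ (each stratum's size times its mean).
399·1300 + 206·1388 + 302·1069 + 205·5490 = 518700 + 285928 + 322838 + 1125450 = 2252916.

2252916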